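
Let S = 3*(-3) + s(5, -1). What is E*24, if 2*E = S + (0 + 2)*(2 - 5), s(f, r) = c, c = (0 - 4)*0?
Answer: -180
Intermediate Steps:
c = 0 (c = -4*0 = 0)
s(f, r) = 0
S = -9 (S = 3*(-3) + 0 = -9 + 0 = -9)
E = -15/2 (E = (-9 + (0 + 2)*(2 - 5))/2 = (-9 + 2*(-3))/2 = (-9 - 6)/2 = (1/2)*(-15) = -15/2 ≈ -7.5000)
E*24 = -15/2*24 = -180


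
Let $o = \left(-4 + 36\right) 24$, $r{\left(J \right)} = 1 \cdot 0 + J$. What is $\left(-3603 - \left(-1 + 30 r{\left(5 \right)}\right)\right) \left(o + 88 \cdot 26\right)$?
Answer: $-11466112$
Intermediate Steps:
$r{\left(J \right)} = J$ ($r{\left(J \right)} = 0 + J = J$)
$o = 768$ ($o = 32 \cdot 24 = 768$)
$\left(-3603 - \left(-1 + 30 r{\left(5 \right)}\right)\right) \left(o + 88 \cdot 26\right) = \left(-3603 + \left(\left(-30\right) 5 + 1\right)\right) \left(768 + 88 \cdot 26\right) = \left(-3603 + \left(-150 + 1\right)\right) \left(768 + 2288\right) = \left(-3603 - 149\right) 3056 = \left(-3752\right) 3056 = -11466112$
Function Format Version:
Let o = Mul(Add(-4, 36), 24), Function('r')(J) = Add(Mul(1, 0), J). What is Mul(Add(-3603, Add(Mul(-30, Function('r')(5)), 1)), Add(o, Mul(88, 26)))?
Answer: -11466112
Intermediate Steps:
Function('r')(J) = J (Function('r')(J) = Add(0, J) = J)
o = 768 (o = Mul(32, 24) = 768)
Mul(Add(-3603, Add(Mul(-30, Function('r')(5)), 1)), Add(o, Mul(88, 26))) = Mul(Add(-3603, Add(Mul(-30, 5), 1)), Add(768, Mul(88, 26))) = Mul(Add(-3603, Add(-150, 1)), Add(768, 2288)) = Mul(Add(-3603, -149), 3056) = Mul(-3752, 3056) = -11466112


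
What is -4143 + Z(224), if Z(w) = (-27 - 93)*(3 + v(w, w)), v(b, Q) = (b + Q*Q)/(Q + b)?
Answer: -18003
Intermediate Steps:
v(b, Q) = (b + Q²)/(Q + b)
Z(w) = -360 - 60*(w + w²)/w (Z(w) = (-27 - 93)*(3 + (w + w²)/(w + w)) = -120*(3 + (w + w²)/((2*w))) = -120*(3 + (1/(2*w))*(w + w²)) = -120*(3 + (w + w²)/(2*w)) = -360 - 60*(w + w²)/w)
-4143 + Z(224) = -4143 + (-420 - 60*224) = -4143 + (-420 - 13440) = -4143 - 13860 = -18003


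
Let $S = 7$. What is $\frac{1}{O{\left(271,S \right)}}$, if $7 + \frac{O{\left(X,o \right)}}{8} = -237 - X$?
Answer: $- \frac{1}{4120} \approx -0.00024272$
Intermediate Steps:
$O{\left(X,o \right)} = -1952 - 8 X$ ($O{\left(X,o \right)} = -56 + 8 \left(-237 - X\right) = -56 - \left(1896 + 8 X\right) = -1952 - 8 X$)
$\frac{1}{O{\left(271,S \right)}} = \frac{1}{-1952 - 2168} = \frac{1}{-4120} = - \frac{1}{4120}$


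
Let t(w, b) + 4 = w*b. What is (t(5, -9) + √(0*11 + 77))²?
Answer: (49 - √77)² ≈ 1618.1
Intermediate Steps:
t(w, b) = -4 + b*w (t(w, b) = -4 + w*b = -4 + b*w)
(t(5, -9) + √(0*11 + 77))² = ((-4 - 9*5) + √(0*11 + 77))² = ((-4 - 45) + √(0 + 77))² = (-49 + √77)²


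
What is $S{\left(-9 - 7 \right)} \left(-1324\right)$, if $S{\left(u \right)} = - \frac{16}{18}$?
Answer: $\frac{10592}{9} \approx 1176.9$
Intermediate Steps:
$S{\left(u \right)} = - \frac{8}{9}$ ($S{\left(u \right)} = \left(-16\right) \frac{1}{18} = - \frac{8}{9}$)
$S{\left(-9 - 7 \right)} \left(-1324\right) = \left(- \frac{8}{9}\right) \left(-1324\right) = \frac{10592}{9}$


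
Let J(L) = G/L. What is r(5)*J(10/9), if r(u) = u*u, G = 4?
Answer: 90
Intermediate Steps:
r(u) = u²
J(L) = 4/L
r(5)*J(10/9) = 5²*(4/((10/9))) = 25*(4/((10*(⅑)))) = 25*(4/(10/9)) = 25*(4*(9/10)) = 25*(18/5) = 90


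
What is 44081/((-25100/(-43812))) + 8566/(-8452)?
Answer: 2040367033793/26518150 ≈ 76942.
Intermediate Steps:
44081/((-25100/(-43812))) + 8566/(-8452) = 44081/((-25100*(-1/43812))) + 8566*(-1/8452) = 44081/(6275/10953) - 4283/4226 = 44081*(10953/6275) - 4283/4226 = 482819193/6275 - 4283/4226 = 2040367033793/26518150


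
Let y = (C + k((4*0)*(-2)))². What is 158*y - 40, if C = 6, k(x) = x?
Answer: 5648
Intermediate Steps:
y = 36 (y = (6 + (4*0)*(-2))² = (6 + 0*(-2))² = (6 + 0)² = 6² = 36)
158*y - 40 = 158*36 - 40 = 5688 - 40 = 5648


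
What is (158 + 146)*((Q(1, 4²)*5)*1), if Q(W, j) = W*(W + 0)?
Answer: 1520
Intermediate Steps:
Q(W, j) = W² (Q(W, j) = W*W = W²)
(158 + 146)*((Q(1, 4²)*5)*1) = (158 + 146)*((1²*5)*1) = 304*((1*5)*1) = 304*(5*1) = 304*5 = 1520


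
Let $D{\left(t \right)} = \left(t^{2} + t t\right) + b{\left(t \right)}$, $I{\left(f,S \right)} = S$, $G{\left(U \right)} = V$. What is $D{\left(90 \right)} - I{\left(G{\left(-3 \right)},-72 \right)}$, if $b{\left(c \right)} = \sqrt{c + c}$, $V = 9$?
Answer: $16272 + 6 \sqrt{5} \approx 16285.0$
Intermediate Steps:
$G{\left(U \right)} = 9$
$b{\left(c \right)} = \sqrt{2} \sqrt{c}$ ($b{\left(c \right)} = \sqrt{2 c} = \sqrt{2} \sqrt{c}$)
$D{\left(t \right)} = 2 t^{2} + \sqrt{2} \sqrt{t}$ ($D{\left(t \right)} = \left(t^{2} + t t\right) + \sqrt{2} \sqrt{t} = \left(t^{2} + t^{2}\right) + \sqrt{2} \sqrt{t} = 2 t^{2} + \sqrt{2} \sqrt{t}$)
$D{\left(90 \right)} - I{\left(G{\left(-3 \right)},-72 \right)} = \left(2 \cdot 90^{2} + \sqrt{2} \sqrt{90}\right) - -72 = \left(2 \cdot 8100 + \sqrt{2} \cdot 3 \sqrt{10}\right) + 72 = \left(16200 + 6 \sqrt{5}\right) + 72 = 16272 + 6 \sqrt{5}$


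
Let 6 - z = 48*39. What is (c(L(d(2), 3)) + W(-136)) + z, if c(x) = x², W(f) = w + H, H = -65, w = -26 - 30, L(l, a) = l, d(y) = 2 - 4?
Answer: -1983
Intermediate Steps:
d(y) = -2
w = -56
W(f) = -121 (W(f) = -56 - 65 = -121)
z = -1866 (z = 6 - 48*39 = 6 - 1*1872 = 6 - 1872 = -1866)
(c(L(d(2), 3)) + W(-136)) + z = ((-2)² - 121) - 1866 = (4 - 121) - 1866 = -117 - 1866 = -1983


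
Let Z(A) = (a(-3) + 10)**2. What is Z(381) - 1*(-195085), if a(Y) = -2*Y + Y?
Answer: 195254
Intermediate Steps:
a(Y) = -Y
Z(A) = 169 (Z(A) = (-1*(-3) + 10)**2 = (3 + 10)**2 = 13**2 = 169)
Z(381) - 1*(-195085) = 169 - 1*(-195085) = 169 + 195085 = 195254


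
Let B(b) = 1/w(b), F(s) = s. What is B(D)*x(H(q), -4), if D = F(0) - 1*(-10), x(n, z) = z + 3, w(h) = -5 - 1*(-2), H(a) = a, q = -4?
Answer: ⅓ ≈ 0.33333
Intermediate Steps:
w(h) = -3 (w(h) = -5 + 2 = -3)
x(n, z) = 3 + z
D = 10 (D = 0 - 1*(-10) = 0 + 10 = 10)
B(b) = -⅓ (B(b) = 1/(-3) = -⅓)
B(D)*x(H(q), -4) = -(3 - 4)/3 = -⅓*(-1) = ⅓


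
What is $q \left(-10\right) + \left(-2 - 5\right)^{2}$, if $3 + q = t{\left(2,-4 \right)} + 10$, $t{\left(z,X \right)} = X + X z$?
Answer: $99$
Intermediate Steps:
$q = -5$ ($q = -3 + \left(- 4 \left(1 + 2\right) + 10\right) = -3 + \left(\left(-4\right) 3 + 10\right) = -3 + \left(-12 + 10\right) = -3 - 2 = -5$)
$q \left(-10\right) + \left(-2 - 5\right)^{2} = \left(-5\right) \left(-10\right) + \left(-2 - 5\right)^{2} = 50 + \left(-7\right)^{2} = 50 + 49 = 99$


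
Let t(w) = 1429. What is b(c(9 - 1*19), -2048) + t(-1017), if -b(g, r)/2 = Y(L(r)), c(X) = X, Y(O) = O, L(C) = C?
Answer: 5525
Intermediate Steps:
b(g, r) = -2*r
b(c(9 - 1*19), -2048) + t(-1017) = -2*(-2048) + 1429 = 4096 + 1429 = 5525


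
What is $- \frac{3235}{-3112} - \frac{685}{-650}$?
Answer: $\frac{423447}{202280} \approx 2.0934$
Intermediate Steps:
$- \frac{3235}{-3112} - \frac{685}{-650} = \left(-3235\right) \left(- \frac{1}{3112}\right) - - \frac{137}{130} = \frac{3235}{3112} + \frac{137}{130} = \frac{423447}{202280}$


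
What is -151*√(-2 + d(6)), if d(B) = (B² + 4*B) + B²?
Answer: -151*√94 ≈ -1464.0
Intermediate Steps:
d(B) = 2*B² + 4*B
-151*√(-2 + d(6)) = -151*√(-2 + 2*6*(2 + 6)) = -151*√(-2 + 2*6*8) = -151*√(-2 + 96) = -151*√94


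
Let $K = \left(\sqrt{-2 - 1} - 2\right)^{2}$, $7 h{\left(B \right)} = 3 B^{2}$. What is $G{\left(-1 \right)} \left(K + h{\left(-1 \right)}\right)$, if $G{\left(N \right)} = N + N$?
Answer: $- \frac{20}{7} + 8 i \sqrt{3} \approx -2.8571 + 13.856 i$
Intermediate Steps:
$h{\left(B \right)} = \frac{3 B^{2}}{7}$
$G{\left(N \right)} = 2 N$
$K = \left(-2 + i \sqrt{3}\right)^{2}$ ($K = \left(\sqrt{-3} - 2\right)^{2} = \left(i \sqrt{3} - 2\right)^{2} = \left(-2 + i \sqrt{3}\right)^{2} \approx 1.0 - 6.9282 i$)
$G{\left(-1 \right)} \left(K + h{\left(-1 \right)}\right) = 2 \left(-1\right) \left(\left(2 - i \sqrt{3}\right)^{2} + \frac{3 \left(-1\right)^{2}}{7}\right) = - 2 \left(\left(2 - i \sqrt{3}\right)^{2} + \frac{3}{7} \cdot 1\right) = - 2 \left(\left(2 - i \sqrt{3}\right)^{2} + \frac{3}{7}\right) = - 2 \left(\frac{3}{7} + \left(2 - i \sqrt{3}\right)^{2}\right) = - \frac{6}{7} - 2 \left(2 - i \sqrt{3}\right)^{2}$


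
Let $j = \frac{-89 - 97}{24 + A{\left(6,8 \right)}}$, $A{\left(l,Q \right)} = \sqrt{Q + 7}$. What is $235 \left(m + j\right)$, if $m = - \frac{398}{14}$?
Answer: $- \frac{11192815}{1309} + \frac{14570 \sqrt{15}}{187} \approx -8248.9$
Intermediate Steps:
$A{\left(l,Q \right)} = \sqrt{7 + Q}$
$j = - \frac{186}{24 + \sqrt{15}}$ ($j = \frac{-89 - 97}{24 + \sqrt{7 + 8}} = - \frac{186}{24 + \sqrt{15}} \approx -6.6731$)
$m = - \frac{199}{7}$ ($m = \left(-398\right) \frac{1}{14} = - \frac{199}{7} \approx -28.429$)
$235 \left(m + j\right) = 235 \left(- \frac{199}{7} - \left(\frac{1488}{187} - \frac{62 \sqrt{15}}{187}\right)\right) = 235 \left(- \frac{47629}{1309} + \frac{62 \sqrt{15}}{187}\right) = - \frac{11192815}{1309} + \frac{14570 \sqrt{15}}{187}$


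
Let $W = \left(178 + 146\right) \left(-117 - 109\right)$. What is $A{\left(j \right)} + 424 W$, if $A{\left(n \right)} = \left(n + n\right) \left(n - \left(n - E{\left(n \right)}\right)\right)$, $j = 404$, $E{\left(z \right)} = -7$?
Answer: $-31052632$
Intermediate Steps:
$W = -73224$ ($W = 324 \left(-226\right) = -73224$)
$A{\left(n \right)} = - 14 n$ ($A{\left(n \right)} = \left(n + n\right) \left(n - \left(7 + n\right)\right) = 2 n \left(-7\right) = - 14 n$)
$A{\left(j \right)} + 424 W = \left(-14\right) 404 + 424 \left(-73224\right) = -5656 - 31046976 = -31052632$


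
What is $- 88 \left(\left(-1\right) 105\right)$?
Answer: $9240$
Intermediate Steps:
$- 88 \left(\left(-1\right) 105\right) = \left(-88\right) \left(-105\right) = 9240$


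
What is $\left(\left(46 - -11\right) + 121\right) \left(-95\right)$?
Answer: $-16910$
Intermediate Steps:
$\left(\left(46 - -11\right) + 121\right) \left(-95\right) = \left(\left(46 + 11\right) + 121\right) \left(-95\right) = \left(57 + 121\right) \left(-95\right) = 178 \left(-95\right) = -16910$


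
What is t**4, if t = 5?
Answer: 625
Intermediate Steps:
t**4 = 5**4 = 625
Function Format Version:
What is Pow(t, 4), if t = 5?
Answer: 625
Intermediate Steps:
Pow(t, 4) = Pow(5, 4) = 625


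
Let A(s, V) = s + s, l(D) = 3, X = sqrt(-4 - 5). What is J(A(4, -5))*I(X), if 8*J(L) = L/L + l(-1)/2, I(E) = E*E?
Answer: -45/16 ≈ -2.8125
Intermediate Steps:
X = 3*I (X = sqrt(-9) = 3*I ≈ 3.0*I)
A(s, V) = 2*s
I(E) = E**2
J(L) = 5/16 (J(L) = (L/L + 3/2)/8 = (1 + 3*(1/2))/8 = (1 + 3/2)/8 = (1/8)*(5/2) = 5/16)
J(A(4, -5))*I(X) = 5*(3*I)**2/16 = (5/16)*(-9) = -45/16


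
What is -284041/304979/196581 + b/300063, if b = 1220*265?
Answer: 2153638277658013/1998855564837593 ≈ 1.0774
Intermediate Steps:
b = 323300
-284041/304979/196581 + b/300063 = -284041/304979/196581 + 323300/300063 = -284041*1/304979*(1/196581) + 323300*(1/300063) = -284041/304979*1/196581 + 323300/300063 = -284041/59953076799 + 323300/300063 = 2153638277658013/1998855564837593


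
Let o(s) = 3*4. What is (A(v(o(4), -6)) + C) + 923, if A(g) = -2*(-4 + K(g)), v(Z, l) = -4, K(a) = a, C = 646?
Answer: 1585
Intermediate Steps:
o(s) = 12
A(g) = 8 - 2*g (A(g) = -2*(-4 + g) = 8 - 2*g)
(A(v(o(4), -6)) + C) + 923 = ((8 - 2*(-4)) + 646) + 923 = ((8 + 8) + 646) + 923 = (16 + 646) + 923 = 662 + 923 = 1585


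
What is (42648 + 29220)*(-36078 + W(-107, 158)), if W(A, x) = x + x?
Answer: -2570143416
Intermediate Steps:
W(A, x) = 2*x
(42648 + 29220)*(-36078 + W(-107, 158)) = (42648 + 29220)*(-36078 + 2*158) = 71868*(-36078 + 316) = 71868*(-35762) = -2570143416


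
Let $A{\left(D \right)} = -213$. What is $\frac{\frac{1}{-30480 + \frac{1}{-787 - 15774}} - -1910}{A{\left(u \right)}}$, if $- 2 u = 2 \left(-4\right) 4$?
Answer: $- \frac{964128410149}{107517986853} \approx -8.9671$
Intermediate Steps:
$u = 16$ ($u = - \frac{2 \left(-4\right) 4}{2} = - \frac{\left(-8\right) 4}{2} = \left(- \frac{1}{2}\right) \left(-32\right) = 16$)
$\frac{\frac{1}{-30480 + \frac{1}{-787 - 15774}} - -1910}{A{\left(u \right)}} = \frac{\frac{1}{-30480 + \frac{1}{-787 - 15774}} - -1910}{-213} = \left(\frac{1}{-30480 + \frac{1}{-16561}} + 1910\right) \left(- \frac{1}{213}\right) = \left(\frac{1}{-30480 - \frac{1}{16561}} + 1910\right) \left(- \frac{1}{213}\right) = \left(\frac{1}{- \frac{504779281}{16561}} + 1910\right) \left(- \frac{1}{213}\right) = \left(- \frac{16561}{504779281} + 1910\right) \left(- \frac{1}{213}\right) = \frac{964128410149}{504779281} \left(- \frac{1}{213}\right) = - \frac{964128410149}{107517986853}$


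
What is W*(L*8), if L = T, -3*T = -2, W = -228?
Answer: -1216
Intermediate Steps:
T = ⅔ (T = -⅓*(-2) = ⅔ ≈ 0.66667)
L = ⅔ ≈ 0.66667
W*(L*8) = -152*8 = -228*16/3 = -1216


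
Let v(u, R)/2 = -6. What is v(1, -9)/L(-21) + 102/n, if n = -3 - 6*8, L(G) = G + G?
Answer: -12/7 ≈ -1.7143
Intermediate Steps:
v(u, R) = -12 (v(u, R) = 2*(-6) = -12)
L(G) = 2*G
n = -51 (n = -3 - 48 = -51)
v(1, -9)/L(-21) + 102/n = -12/(2*(-21)) + 102/(-51) = -12/(-42) + 102*(-1/51) = -12*(-1/42) - 2 = 2/7 - 2 = -12/7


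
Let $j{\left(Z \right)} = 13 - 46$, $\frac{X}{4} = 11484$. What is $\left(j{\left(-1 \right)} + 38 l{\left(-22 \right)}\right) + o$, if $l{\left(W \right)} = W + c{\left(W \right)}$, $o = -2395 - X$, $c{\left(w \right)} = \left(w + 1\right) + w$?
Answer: $-50834$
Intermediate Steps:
$X = 45936$ ($X = 4 \cdot 11484 = 45936$)
$c{\left(w \right)} = 1 + 2 w$ ($c{\left(w \right)} = \left(1 + w\right) + w = 1 + 2 w$)
$o = -48331$ ($o = -2395 - 45936 = -48331$)
$l{\left(W \right)} = 1 + 3 W$ ($l{\left(W \right)} = W + \left(1 + 2 W\right) = 1 + 3 W$)
$j{\left(Z \right)} = -33$ ($j{\left(Z \right)} = 13 - 46 = -33$)
$\left(j{\left(-1 \right)} + 38 l{\left(-22 \right)}\right) + o = \left(-33 + 38 \left(1 + 3 \left(-22\right)\right)\right) - 48331 = \left(-33 + 38 \left(1 - 66\right)\right) - 48331 = \left(-33 + 38 \left(-65\right)\right) - 48331 = \left(-33 - 2470\right) - 48331 = -2503 - 48331 = -50834$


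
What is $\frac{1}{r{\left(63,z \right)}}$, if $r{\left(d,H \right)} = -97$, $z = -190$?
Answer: $- \frac{1}{97} \approx -0.010309$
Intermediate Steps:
$\frac{1}{r{\left(63,z \right)}} = \frac{1}{-97} = - \frac{1}{97}$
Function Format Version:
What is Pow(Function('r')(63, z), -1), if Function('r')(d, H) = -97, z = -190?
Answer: Rational(-1, 97) ≈ -0.010309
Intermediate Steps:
Pow(Function('r')(63, z), -1) = Pow(-97, -1) = Rational(-1, 97)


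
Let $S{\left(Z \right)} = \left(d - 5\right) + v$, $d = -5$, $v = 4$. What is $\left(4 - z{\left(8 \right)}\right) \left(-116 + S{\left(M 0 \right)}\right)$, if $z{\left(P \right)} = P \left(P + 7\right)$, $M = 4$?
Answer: $14152$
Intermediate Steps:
$z{\left(P \right)} = P \left(7 + P\right)$
$S{\left(Z \right)} = -6$ ($S{\left(Z \right)} = \left(-5 - 5\right) + 4 = -10 + 4 = -6$)
$\left(4 - z{\left(8 \right)}\right) \left(-116 + S{\left(M 0 \right)}\right) = \left(4 - 8 \left(7 + 8\right)\right) \left(-116 - 6\right) = \left(4 - 8 \cdot 15\right) \left(-122\right) = \left(4 - 120\right) \left(-122\right) = \left(-116\right) \left(-122\right) = 14152$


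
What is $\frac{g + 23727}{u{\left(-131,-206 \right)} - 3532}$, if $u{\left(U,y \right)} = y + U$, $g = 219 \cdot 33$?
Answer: $- \frac{30954}{3869} \approx -8.0005$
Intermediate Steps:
$g = 7227$
$u{\left(U,y \right)} = U + y$
$\frac{g + 23727}{u{\left(-131,-206 \right)} - 3532} = \frac{7227 + 23727}{\left(-131 - 206\right) - 3532} = \frac{30954}{-337 - 3532} = \frac{30954}{-3869} = 30954 \left(- \frac{1}{3869}\right) = - \frac{30954}{3869}$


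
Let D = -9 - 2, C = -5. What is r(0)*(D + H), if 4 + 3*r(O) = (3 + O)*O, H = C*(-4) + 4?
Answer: -52/3 ≈ -17.333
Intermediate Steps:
D = -11
H = 24 (H = -5*(-4) + 4 = 20 + 4 = 24)
r(O) = -4/3 + O*(3 + O)/3 (r(O) = -4/3 + ((3 + O)*O)/3 = -4/3 + (O*(3 + O))/3 = -4/3 + O*(3 + O)/3)
r(0)*(D + H) = (-4/3 + 0 + (⅓)*0²)*(-11 + 24) = (-4/3 + 0 + (⅓)*0)*13 = (-4/3 + 0 + 0)*13 = -4/3*13 = -52/3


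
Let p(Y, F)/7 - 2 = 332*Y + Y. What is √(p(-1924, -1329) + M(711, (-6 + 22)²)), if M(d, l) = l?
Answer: 3*I*√498286 ≈ 2117.7*I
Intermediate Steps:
p(Y, F) = 14 + 2331*Y (p(Y, F) = 14 + 7*(332*Y + Y) = 14 + 7*(333*Y) = 14 + 2331*Y)
√(p(-1924, -1329) + M(711, (-6 + 22)²)) = √((14 + 2331*(-1924)) + (-6 + 22)²) = √((14 - 4484844) + 16²) = √(-4484830 + 256) = √(-4484574) = 3*I*√498286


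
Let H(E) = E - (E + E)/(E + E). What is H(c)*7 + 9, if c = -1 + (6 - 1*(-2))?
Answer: 51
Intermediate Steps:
c = 7 (c = -1 + (6 + 2) = -1 + 8 = 7)
H(E) = -1 + E (H(E) = E - 2*E/(2*E) = E - 2*E*1/(2*E) = E - 1*1 = E - 1 = -1 + E)
H(c)*7 + 9 = (-1 + 7)*7 + 9 = 6*7 + 9 = 42 + 9 = 51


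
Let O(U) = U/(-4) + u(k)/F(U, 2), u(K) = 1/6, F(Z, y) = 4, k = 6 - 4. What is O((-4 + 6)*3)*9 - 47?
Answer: -481/8 ≈ -60.125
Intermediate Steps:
k = 2
u(K) = ⅙
O(U) = 1/24 - U/4 (O(U) = U/(-4) + (⅙)/4 = U*(-¼) + (⅙)*(¼) = -U/4 + 1/24 = 1/24 - U/4)
O((-4 + 6)*3)*9 - 47 = (1/24 - (-4 + 6)*3/4)*9 - 47 = (1/24 - 3/2)*9 - 47 = -35/24*9 - 47 = -105/8 - 47 = -481/8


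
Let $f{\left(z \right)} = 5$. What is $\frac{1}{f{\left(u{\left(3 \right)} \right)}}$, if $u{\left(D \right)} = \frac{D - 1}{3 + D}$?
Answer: $\frac{1}{5} \approx 0.2$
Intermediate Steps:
$u{\left(D \right)} = \frac{-1 + D}{3 + D}$
$\frac{1}{f{\left(u{\left(3 \right)} \right)}} = \frac{1}{5}$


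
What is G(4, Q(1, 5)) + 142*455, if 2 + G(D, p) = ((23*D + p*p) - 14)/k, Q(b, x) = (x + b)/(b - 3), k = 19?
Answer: 1227639/19 ≈ 64613.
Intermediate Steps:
Q(b, x) = (b + x)/(-3 + b)
G(D, p) = -52/19 + p²/19 + 23*D/19 (G(D, p) = -2 + ((23*D + p*p) - 14)/19 = -2 + ((23*D + p²) - 14)*(1/19) = -2 + ((p² + 23*D) - 14)*(1/19) = -2 + (-14 + p² + 23*D)*(1/19) = -2 + (-14/19 + p²/19 + 23*D/19) = -52/19 + p²/19 + 23*D/19)
G(4, Q(1, 5)) + 142*455 = (-52/19 + ((1 + 5)/(-3 + 1))²/19 + (23/19)*4) + 142*455 = (-52/19 + (6/(-2))²/19 + 92/19) + 64610 = (-52/19 + (-½*6)²/19 + 92/19) + 64610 = (-52/19 + (1/19)*(-3)² + 92/19) + 64610 = (-52/19 + (1/19)*9 + 92/19) + 64610 = (-52/19 + 9/19 + 92/19) + 64610 = 49/19 + 64610 = 1227639/19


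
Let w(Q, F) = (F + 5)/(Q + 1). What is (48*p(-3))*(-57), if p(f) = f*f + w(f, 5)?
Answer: -10944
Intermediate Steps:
w(Q, F) = (5 + F)/(1 + Q)
p(f) = f**2 + 10/(1 + f) (p(f) = f*f + (5 + 5)/(1 + f) = f**2 + 10/(1 + f))
(48*p(-3))*(-57) = (48*((10 + (-3)**2*(1 - 3))/(1 - 3)))*(-57) = (48*((10 + 9*(-2))/(-2)))*(-57) = (48*(-(10 - 18)/2))*(-57) = (48*(-1/2*(-8)))*(-57) = (48*4)*(-57) = 192*(-57) = -10944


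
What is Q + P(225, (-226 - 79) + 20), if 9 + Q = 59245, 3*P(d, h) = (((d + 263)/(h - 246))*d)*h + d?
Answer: 4658349/59 ≈ 78955.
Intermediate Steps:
P(d, h) = d/3 + d*h*(263 + d)/(3*(-246 + h)) (P(d, h) = ((((d + 263)/(h - 246))*d)*h + d)/3 = ((((263 + d)/(-246 + h))*d)*h + d)/3 = ((d*(263 + d)/(-246 + h))*h + d)/3 = (d*h*(263 + d)/(-246 + h) + d)/3 = (d + d*h*(263 + d)/(-246 + h))/3 = d/3 + d*h*(263 + d)/(3*(-246 + h)))
Q = 59236 (Q = -9 + 59245 = 59236)
Q + P(225, (-226 - 79) + 20) = 59236 + (⅓)*225*(-246 + 264*((-226 - 79) + 20) + 225*((-226 - 79) + 20))/(-246 + ((-226 - 79) + 20)) = 59236 + (⅓)*225*(-246 + 264*(-305 + 20) + 225*(-305 + 20))/(-246 + (-305 + 20)) = 59236 + (⅓)*225*(-246 + 264*(-285) + 225*(-285))/(-246 - 285) = 59236 + (⅓)*225*(-246 - 75240 - 64125)/(-531) = 59236 + (⅓)*225*(-1/531)*(-139611) = 59236 + 1163425/59 = 4658349/59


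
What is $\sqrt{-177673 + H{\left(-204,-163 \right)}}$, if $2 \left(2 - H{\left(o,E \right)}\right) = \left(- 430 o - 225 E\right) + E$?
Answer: $3 i \sqrt{26643} \approx 489.68 i$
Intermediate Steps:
$H{\left(o,E \right)} = 2 + 112 E + 215 o$ ($H{\left(o,E \right)} = 2 - \frac{\left(- 430 o - 225 E\right) + E}{2} = 2 - \frac{- 430 o - 224 E}{2} = 2 + \left(112 E + 215 o\right) = 2 + 112 E + 215 o$)
$\sqrt{-177673 + H{\left(-204,-163 \right)}} = \sqrt{-177673 + \left(2 + 112 \left(-163\right) + 215 \left(-204\right)\right)} = \sqrt{-177673 - 62114} = \sqrt{-239787} = 3 i \sqrt{26643}$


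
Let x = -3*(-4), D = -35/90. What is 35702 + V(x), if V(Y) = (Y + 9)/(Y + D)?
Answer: 7462096/209 ≈ 35704.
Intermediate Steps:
D = -7/18 (D = -35*1/90 = -7/18 ≈ -0.38889)
x = 12
V(Y) = (9 + Y)/(-7/18 + Y) (V(Y) = (Y + 9)/(Y - 7/18) = (9 + Y)/(-7/18 + Y))
35702 + V(x) = 35702 + 18*(9 + 12)/(-7 + 18*12) = 35702 + 18*21/(-7 + 216) = 35702 + 18*21/209 = 35702 + 18*(1/209)*21 = 35702 + 378/209 = 7462096/209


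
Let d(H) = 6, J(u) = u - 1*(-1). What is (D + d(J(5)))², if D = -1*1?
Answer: 25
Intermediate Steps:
J(u) = 1 + u (J(u) = u + 1 = 1 + u)
D = -1
(D + d(J(5)))² = (-1 + 6)² = 5² = 25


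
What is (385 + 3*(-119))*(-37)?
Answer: -1036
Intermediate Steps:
(385 + 3*(-119))*(-37) = (385 - 357)*(-37) = 28*(-37) = -1036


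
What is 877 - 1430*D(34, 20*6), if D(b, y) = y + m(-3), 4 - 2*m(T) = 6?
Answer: -169293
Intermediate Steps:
m(T) = -1 (m(T) = 2 - 1/2*6 = 2 - 3 = -1)
D(b, y) = -1 + y (D(b, y) = y - 1 = -1 + y)
877 - 1430*D(34, 20*6) = 877 - 1430*(-1 + 20*6) = 877 - 1430*(-1 + 120) = 877 - 1430*119 = 877 - 170170 = -169293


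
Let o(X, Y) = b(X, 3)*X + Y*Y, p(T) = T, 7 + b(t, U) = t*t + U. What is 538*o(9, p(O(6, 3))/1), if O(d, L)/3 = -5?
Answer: 493884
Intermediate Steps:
O(d, L) = -15 (O(d, L) = 3*(-5) = -15)
b(t, U) = -7 + U + t**2 (b(t, U) = -7 + (t*t + U) = -7 + (t**2 + U) = -7 + (U + t**2) = -7 + U + t**2)
o(X, Y) = Y**2 + X*(-4 + X**2) (o(X, Y) = (-7 + 3 + X**2)*X + Y*Y = (-4 + X**2)*X + Y**2 = X*(-4 + X**2) + Y**2 = Y**2 + X*(-4 + X**2))
538*o(9, p(O(6, 3))/1) = 538*((-15/1)**2 + 9*(-4 + 9**2)) = 538*((-15*1)**2 + 9*(-4 + 81)) = 538*((-15)**2 + 9*77) = 538*(225 + 693) = 538*918 = 493884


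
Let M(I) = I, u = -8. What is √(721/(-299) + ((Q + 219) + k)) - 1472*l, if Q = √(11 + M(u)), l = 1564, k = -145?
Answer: -2302208 + √(6400095 + 89401*√3)/299 ≈ -2.3022e+6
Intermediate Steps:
Q = √3 (Q = √(11 - 8) = √3 ≈ 1.7320)
√(721/(-299) + ((Q + 219) + k)) - 1472*l = √(721/(-299) + ((√3 + 219) - 145)) - 1472*1564 = √(721*(-1/299) + ((219 + √3) - 145)) - 2302208 = √(-721/299 + (74 + √3)) - 2302208 = √(21405/299 + √3) - 2302208 = -2302208 + √(21405/299 + √3)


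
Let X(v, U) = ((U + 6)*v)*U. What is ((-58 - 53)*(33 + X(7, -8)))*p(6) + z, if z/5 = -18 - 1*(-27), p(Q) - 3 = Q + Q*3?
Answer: -434520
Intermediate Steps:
X(v, U) = U*v*(6 + U) (X(v, U) = ((6 + U)*v)*U = (v*(6 + U))*U = U*v*(6 + U))
p(Q) = 3 + 4*Q (p(Q) = 3 + (Q + Q*3) = 3 + (Q + 3*Q) = 3 + 4*Q)
z = 45 (z = 5*(-18 - 1*(-27)) = 5*(-18 + 27) = 5*9 = 45)
((-58 - 53)*(33 + X(7, -8)))*p(6) + z = ((-58 - 53)*(33 - 8*7*(6 - 8)))*(3 + 4*6) + 45 = (-111*(33 - 8*7*(-2)))*(3 + 24) + 45 = -111*(33 + 112)*27 + 45 = -111*145*27 + 45 = -16095*27 + 45 = -434565 + 45 = -434520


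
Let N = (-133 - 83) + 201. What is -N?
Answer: 15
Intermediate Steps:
N = -15 (N = -216 + 201 = -15)
-N = -1*(-15) = 15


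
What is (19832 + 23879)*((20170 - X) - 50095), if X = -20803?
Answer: -398731742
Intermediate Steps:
(19832 + 23879)*((20170 - X) - 50095) = (19832 + 23879)*((20170 - 1*(-20803)) - 50095) = 43711*((20170 + 20803) - 50095) = 43711*(40973 - 50095) = 43711*(-9122) = -398731742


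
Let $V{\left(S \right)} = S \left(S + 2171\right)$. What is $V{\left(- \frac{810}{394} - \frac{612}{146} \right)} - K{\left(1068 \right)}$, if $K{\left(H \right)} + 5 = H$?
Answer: $- \frac{3016896660631}{206813161} \approx -14588.0$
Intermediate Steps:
$K{\left(H \right)} = -5 + H$
$V{\left(S \right)} = S \left(2171 + S\right)$
$V{\left(- \frac{810}{394} - \frac{612}{146} \right)} - K{\left(1068 \right)} = \left(- \frac{810}{394} - \frac{612}{146}\right) \left(2171 - \left(\frac{306}{73} + \frac{405}{197}\right)\right) - \left(-5 + 1068\right) = \left(\left(-810\right) \frac{1}{394} - \frac{306}{73}\right) \left(2171 - \frac{89847}{14381}\right) - 1063 = \left(- \frac{405}{197} - \frac{306}{73}\right) \left(2171 - \frac{89847}{14381}\right) - 1063 = - \frac{89847 \left(2171 - \frac{89847}{14381}\right)}{14381} - 1063 = \left(- \frac{89847}{14381}\right) \frac{31131304}{14381} - 1063 = - \frac{2797054270488}{206813161} - 1063 = - \frac{3016896660631}{206813161}$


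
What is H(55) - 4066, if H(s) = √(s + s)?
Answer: -4066 + √110 ≈ -4055.5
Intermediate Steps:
H(s) = √2*√s (H(s) = √(2*s) = √2*√s)
H(55) - 4066 = √2*√55 - 4066 = √110 - 4066 = -4066 + √110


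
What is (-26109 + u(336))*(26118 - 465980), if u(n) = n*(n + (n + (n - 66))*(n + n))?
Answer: -60224470650018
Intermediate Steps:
u(n) = n*(n + 2*n*(-66 + 2*n)) (u(n) = n*(n + (n + (-66 + n))*(2*n)) = n*(n + (-66 + 2*n)*(2*n)) = n*(n + 2*n*(-66 + 2*n)))
(-26109 + u(336))*(26118 - 465980) = (-26109 + 336²*(-131 + 4*336))*(26118 - 465980) = (-26109 + 112896*(-131 + 1344))*(-439862) = (-26109 + 112896*1213)*(-439862) = (-26109 + 136942848)*(-439862) = 136916739*(-439862) = -60224470650018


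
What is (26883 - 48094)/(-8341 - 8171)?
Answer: 21211/16512 ≈ 1.2846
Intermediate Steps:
(26883 - 48094)/(-8341 - 8171) = -21211/(-16512) = -21211*(-1/16512) = 21211/16512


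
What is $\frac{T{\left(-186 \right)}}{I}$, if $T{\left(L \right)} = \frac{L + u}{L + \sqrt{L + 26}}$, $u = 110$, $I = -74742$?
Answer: $- \frac{589}{108238873} - \frac{38 i \sqrt{10}}{324716619} \approx -5.4417 \cdot 10^{-6} - 3.7007 \cdot 10^{-7} i$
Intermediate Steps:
$T{\left(L \right)} = \frac{110 + L}{L + \sqrt{26 + L}}$ ($T{\left(L \right)} = \frac{L + 110}{L + \sqrt{L + 26}} = \frac{110 + L}{L + \sqrt{26 + L}}$)
$\frac{T{\left(-186 \right)}}{I} = \frac{\frac{1}{-186 + \sqrt{26 - 186}} \left(110 - 186\right)}{-74742} = \frac{1}{-186 + \sqrt{-160}} \left(-76\right) \left(- \frac{1}{74742}\right) = \frac{1}{-186 + 4 i \sqrt{10}} \left(-76\right) \left(- \frac{1}{74742}\right) = - \frac{76}{-186 + 4 i \sqrt{10}} \left(- \frac{1}{74742}\right) = \frac{38}{37371 \left(-186 + 4 i \sqrt{10}\right)}$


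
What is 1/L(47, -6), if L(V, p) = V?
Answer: 1/47 ≈ 0.021277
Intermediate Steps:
1/L(47, -6) = 1/47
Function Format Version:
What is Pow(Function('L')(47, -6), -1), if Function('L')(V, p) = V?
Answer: Rational(1, 47) ≈ 0.021277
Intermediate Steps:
Pow(Function('L')(47, -6), -1) = Pow(47, -1) = Rational(1, 47)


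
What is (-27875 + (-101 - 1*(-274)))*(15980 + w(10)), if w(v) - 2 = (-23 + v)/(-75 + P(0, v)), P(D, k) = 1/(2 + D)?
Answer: -65967991488/149 ≈ -4.4274e+8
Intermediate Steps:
w(v) = 344/149 - 2*v/149 (w(v) = 2 + (-23 + v)/(-75 + 1/(2 + 0)) = 2 + (-23 + v)/(-75 + 1/2) = 2 + (-23 + v)/(-75 + ½) = 2 + (-23 + v)/(-149/2) = 2 + (-23 + v)*(-2/149) = 2 + (46/149 - 2*v/149) = 344/149 - 2*v/149)
(-27875 + (-101 - 1*(-274)))*(15980 + w(10)) = (-27875 + (-101 - 1*(-274)))*(15980 + (344/149 - 2/149*10)) = (-27875 + (-101 + 274))*(15980 + (344/149 - 20/149)) = (-27875 + 173)*(15980 + 324/149) = -27702*2381344/149 = -65967991488/149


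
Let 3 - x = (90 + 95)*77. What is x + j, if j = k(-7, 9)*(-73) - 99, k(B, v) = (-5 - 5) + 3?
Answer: -13830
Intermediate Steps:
k(B, v) = -7 (k(B, v) = -10 + 3 = -7)
x = -14242 (x = 3 - (90 + 95)*77 = 3 - 185*77 = 3 - 1*14245 = 3 - 14245 = -14242)
j = 412 (j = -7*(-73) - 99 = 511 - 99 = 412)
x + j = -14242 + 412 = -13830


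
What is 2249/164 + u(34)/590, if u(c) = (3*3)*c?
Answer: 688547/48380 ≈ 14.232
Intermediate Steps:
u(c) = 9*c
2249/164 + u(34)/590 = 2249/164 + (9*34)/590 = 2249*(1/164) + 306*(1/590) = 2249/164 + 153/295 = 688547/48380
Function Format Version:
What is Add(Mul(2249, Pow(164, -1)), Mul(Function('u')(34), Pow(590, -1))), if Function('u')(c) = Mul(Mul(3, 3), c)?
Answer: Rational(688547, 48380) ≈ 14.232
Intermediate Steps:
Function('u')(c) = Mul(9, c)
Add(Mul(2249, Pow(164, -1)), Mul(Function('u')(34), Pow(590, -1))) = Add(Mul(2249, Pow(164, -1)), Mul(Mul(9, 34), Pow(590, -1))) = Add(Mul(2249, Rational(1, 164)), Mul(306, Rational(1, 590))) = Add(Rational(2249, 164), Rational(153, 295)) = Rational(688547, 48380)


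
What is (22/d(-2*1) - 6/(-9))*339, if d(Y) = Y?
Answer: -3503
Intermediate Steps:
(22/d(-2*1) - 6/(-9))*339 = (22/((-2*1)) - 6/(-9))*339 = (22/(-2) - 6*(-⅑))*339 = (22*(-½) + ⅔)*339 = (-11 + ⅔)*339 = -31/3*339 = -3503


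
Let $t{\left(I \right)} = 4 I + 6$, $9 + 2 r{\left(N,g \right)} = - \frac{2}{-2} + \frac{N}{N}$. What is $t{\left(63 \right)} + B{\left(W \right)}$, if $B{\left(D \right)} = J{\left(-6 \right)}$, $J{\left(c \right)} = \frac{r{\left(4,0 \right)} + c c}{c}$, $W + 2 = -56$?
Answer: $\frac{3031}{12} \approx 252.58$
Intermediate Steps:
$W = -58$ ($W = -2 - 56 = -58$)
$r{\left(N,g \right)} = - \frac{7}{2}$ ($r{\left(N,g \right)} = - \frac{9}{2} + \frac{- \frac{2}{-2} + \frac{N}{N}}{2} = - \frac{9}{2} + \frac{\left(-2\right) \left(- \frac{1}{2}\right) + 1}{2} = - \frac{9}{2} + \frac{1 + 1}{2} = - \frac{9}{2} + \frac{1}{2} \cdot 2 = - \frac{9}{2} + 1 = - \frac{7}{2}$)
$J{\left(c \right)} = \frac{- \frac{7}{2} + c^{2}}{c}$ ($J{\left(c \right)} = \frac{- \frac{7}{2} + c c}{c} = \frac{- \frac{7}{2} + c^{2}}{c}$)
$t{\left(I \right)} = 6 + 4 I$
$B{\left(D \right)} = - \frac{65}{12}$ ($B{\left(D \right)} = -6 - \frac{7}{2 \left(-6\right)} = -6 - - \frac{7}{12} = -6 + \frac{7}{12} = - \frac{65}{12}$)
$t{\left(63 \right)} + B{\left(W \right)} = \left(6 + 4 \cdot 63\right) - \frac{65}{12} = \left(6 + 252\right) - \frac{65}{12} = 258 - \frac{65}{12} = \frac{3031}{12}$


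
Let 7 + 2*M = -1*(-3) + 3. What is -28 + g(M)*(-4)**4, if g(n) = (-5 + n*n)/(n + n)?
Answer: 1188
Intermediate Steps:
M = -1/2 (M = -7/2 + (-1*(-3) + 3)/2 = -7/2 + (3 + 3)/2 = -7/2 + (1/2)*6 = -7/2 + 3 = -1/2 ≈ -0.50000)
g(n) = (-5 + n**2)/(2*n) (g(n) = (-5 + n**2)/((2*n)) = (-5 + n**2)*(1/(2*n)) = (-5 + n**2)/(2*n))
-28 + g(M)*(-4)**4 = -28 + ((-5 + (-1/2)**2)/(2*(-1/2)))*(-4)**4 = -28 + ((1/2)*(-2)*(-5 + 1/4))*256 = -28 + ((1/2)*(-2)*(-19/4))*256 = -28 + (19/4)*256 = -28 + 1216 = 1188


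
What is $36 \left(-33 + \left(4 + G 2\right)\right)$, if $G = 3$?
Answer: $-828$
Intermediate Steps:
$36 \left(-33 + \left(4 + G 2\right)\right) = 36 \left(-33 + \left(4 + 3 \cdot 2\right)\right) = 36 \left(-33 + \left(4 + 6\right)\right) = 36 \left(-33 + 10\right) = 36 \left(-23\right) = -828$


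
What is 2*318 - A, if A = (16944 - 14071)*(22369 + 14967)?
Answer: -107265692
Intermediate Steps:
A = 107266328 (A = 2873*37336 = 107266328)
2*318 - A = 2*318 - 1*107266328 = 636 - 107266328 = -107265692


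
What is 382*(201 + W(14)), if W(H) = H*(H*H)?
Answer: 1124990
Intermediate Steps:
W(H) = H³ (W(H) = H*H² = H³)
382*(201 + W(14)) = 382*(201 + 14³) = 382*(201 + 2744) = 382*2945 = 1124990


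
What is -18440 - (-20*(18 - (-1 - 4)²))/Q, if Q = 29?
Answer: -534900/29 ≈ -18445.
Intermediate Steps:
-18440 - (-20*(18 - (-1 - 4)²))/Q = -18440 - (-20*(18 - (-1 - 4)²))/29 = -18440 - (-20*(18 - 1*(-5)²))/29 = -18440 - (-20*(18 - 1*25))/29 = -18440 - (-20*(18 - 25))/29 = -18440 - (-20*(-7))/29 = -18440 - 140/29 = -534900/29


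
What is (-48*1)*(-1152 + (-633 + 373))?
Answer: 67776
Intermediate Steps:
(-48*1)*(-1152 + (-633 + 373)) = -48*(-1152 - 260) = -48*(-1412) = 67776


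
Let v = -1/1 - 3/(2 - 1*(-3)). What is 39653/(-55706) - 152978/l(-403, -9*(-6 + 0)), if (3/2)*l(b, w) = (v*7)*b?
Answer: -4629166601/89798072 ≈ -51.551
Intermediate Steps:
v = -8/5 (v = -1*1 - 3/(2 + 3) = -1 - 3/5 = -1 - 3*⅕ = -1 - ⅗ = -8/5 ≈ -1.6000)
l(b, w) = -112*b/15 (l(b, w) = 2*((-8/5*7)*b)/3 = 2*(-56*b/5)/3 = -112*b/15)
39653/(-55706) - 152978/l(-403, -9*(-6 + 0)) = 39653/(-55706) - 152978/((-112/15*(-403))) = 39653*(-1/55706) - 152978/45136/15 = -39653/55706 - 152978*15/45136 = -39653/55706 - 163905/3224 = -4629166601/89798072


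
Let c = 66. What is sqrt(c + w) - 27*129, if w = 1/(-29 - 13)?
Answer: -3483 + sqrt(116382)/42 ≈ -3474.9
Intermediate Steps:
w = -1/42 (w = 1/(-42) = -1/42 ≈ -0.023810)
sqrt(c + w) - 27*129 = sqrt(66 - 1/42) - 27*129 = sqrt(2771/42) - 3483 = sqrt(116382)/42 - 3483 = -3483 + sqrt(116382)/42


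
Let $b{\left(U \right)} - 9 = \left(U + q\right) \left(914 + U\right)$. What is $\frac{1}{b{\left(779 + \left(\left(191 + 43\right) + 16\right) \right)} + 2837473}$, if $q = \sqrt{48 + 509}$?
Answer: $\frac{4836829}{23392811961548} - \frac{1943 \sqrt{557}}{23392811961548} \approx 2.0481 \cdot 10^{-7}$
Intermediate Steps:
$q = \sqrt{557} \approx 23.601$
$b{\left(U \right)} = 9 + \left(914 + U\right) \left(U + \sqrt{557}\right)$ ($b{\left(U \right)} = 9 + \left(U + \sqrt{557}\right) \left(914 + U\right) = 9 + \left(914 + U\right) \left(U + \sqrt{557}\right)$)
$\frac{1}{b{\left(779 + \left(\left(191 + 43\right) + 16\right) \right)} + 2837473} = \frac{1}{\left(9 + \left(779 + \left(\left(191 + 43\right) + 16\right)\right)^{2} + 914 \left(779 + \left(\left(191 + 43\right) + 16\right)\right) + 914 \sqrt{557} + \left(779 + \left(\left(191 + 43\right) + 16\right)\right) \sqrt{557}\right) + 2837473} = \frac{1}{\left(9 + \left(779 + \left(234 + 16\right)\right)^{2} + 914 \left(779 + \left(234 + 16\right)\right) + 914 \sqrt{557} + \left(779 + \left(234 + 16\right)\right) \sqrt{557}\right) + 2837473} = \frac{1}{\left(9 + \left(779 + 250\right)^{2} + 914 \left(779 + 250\right) + 914 \sqrt{557} + \left(779 + 250\right) \sqrt{557}\right) + 2837473} = \frac{1}{\left(9 + 1029^{2} + 914 \cdot 1029 + 914 \sqrt{557} + 1029 \sqrt{557}\right) + 2837473} = \frac{1}{\left(9 + 1058841 + 940506 + 914 \sqrt{557} + 1029 \sqrt{557}\right) + 2837473} = \frac{1}{\left(1999356 + 1943 \sqrt{557}\right) + 2837473} = \frac{1}{4836829 + 1943 \sqrt{557}}$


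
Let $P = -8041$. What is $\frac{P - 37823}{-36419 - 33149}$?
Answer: $\frac{5733}{8696} \approx 0.65927$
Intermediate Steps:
$\frac{P - 37823}{-36419 - 33149} = \frac{-8041 - 37823}{-36419 - 33149} = - \frac{45864}{-69568} = \left(-45864\right) \left(- \frac{1}{69568}\right) = \frac{5733}{8696}$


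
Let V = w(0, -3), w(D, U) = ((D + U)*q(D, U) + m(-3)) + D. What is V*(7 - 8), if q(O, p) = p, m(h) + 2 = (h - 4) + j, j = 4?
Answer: -4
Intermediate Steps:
m(h) = -2 + h (m(h) = -2 + ((h - 4) + 4) = -2 + ((-4 + h) + 4) = -2 + h)
w(D, U) = -5 + D + U*(D + U) (w(D, U) = ((D + U)*U + (-2 - 3)) + D = (U*(D + U) - 5) + D = (-5 + U*(D + U)) + D = -5 + D + U*(D + U))
V = 4 (V = -5 + 0 + (-3)² + 0*(-3) = -5 + 0 + 9 + 0 = 4)
V*(7 - 8) = 4*(7 - 8) = 4*(-1) = -4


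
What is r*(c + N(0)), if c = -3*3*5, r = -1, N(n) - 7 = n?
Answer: 38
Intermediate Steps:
N(n) = 7 + n
c = -45 (c = -9*5 = -45)
r*(c + N(0)) = -(-45 + (7 + 0)) = -(-45 + 7) = -1*(-38) = 38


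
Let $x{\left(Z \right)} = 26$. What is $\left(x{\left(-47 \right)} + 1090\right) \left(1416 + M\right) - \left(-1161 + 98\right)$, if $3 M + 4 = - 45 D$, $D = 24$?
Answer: $1178071$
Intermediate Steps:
$M = - \frac{1084}{3}$ ($M = - \frac{4}{3} + \frac{\left(-45\right) 24}{3} = - \frac{4}{3} + \frac{1}{3} \left(-1080\right) = - \frac{4}{3} - 360 = - \frac{1084}{3} \approx -361.33$)
$\left(x{\left(-47 \right)} + 1090\right) \left(1416 + M\right) - \left(-1161 + 98\right) = \left(26 + 1090\right) \left(1416 - \frac{1084}{3}\right) - \left(-1161 + 98\right) = 1116 \cdot \frac{3164}{3} - -1063 = 1177008 + 1063 = 1178071$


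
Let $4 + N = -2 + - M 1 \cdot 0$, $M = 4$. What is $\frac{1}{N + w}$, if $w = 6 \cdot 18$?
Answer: $\frac{1}{102} \approx 0.0098039$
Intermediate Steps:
$w = 108$
$N = -6$ ($N = -4 - \left(2 - \left(-1\right) 4 \cdot 1 \cdot 0\right) = -4 - \left(2 - \left(-4\right) 1 \cdot 0\right) = -4 - 2 = -6$)
$\frac{1}{N + w} = \frac{1}{-6 + 108} = \frac{1}{102}$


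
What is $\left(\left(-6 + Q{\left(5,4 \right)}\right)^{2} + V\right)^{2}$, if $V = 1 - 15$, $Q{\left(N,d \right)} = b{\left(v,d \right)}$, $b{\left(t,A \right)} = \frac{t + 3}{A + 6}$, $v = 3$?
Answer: $\frac{143641}{625} \approx 229.83$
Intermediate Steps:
$b{\left(t,A \right)} = \frac{3 + t}{6 + A}$
$Q{\left(N,d \right)} = \frac{6}{6 + d}$ ($Q{\left(N,d \right)} = \frac{3 + 3}{6 + d} = \frac{1}{6 + d} 6 = \frac{6}{6 + d}$)
$V = -14$ ($V = 1 - 15 = -14$)
$\left(\left(-6 + Q{\left(5,4 \right)}\right)^{2} + V\right)^{2} = \left(\left(-6 + \frac{6}{6 + 4}\right)^{2} - 14\right)^{2} = \left(\left(-6 + \frac{6}{10}\right)^{2} - 14\right)^{2} = \left(\left(-6 + 6 \cdot \frac{1}{10}\right)^{2} - 14\right)^{2} = \left(\left(-6 + \frac{3}{5}\right)^{2} - 14\right)^{2} = \left(\left(- \frac{27}{5}\right)^{2} - 14\right)^{2} = \left(\frac{729}{25} - 14\right)^{2} = \left(\frac{379}{25}\right)^{2} = \frac{143641}{625}$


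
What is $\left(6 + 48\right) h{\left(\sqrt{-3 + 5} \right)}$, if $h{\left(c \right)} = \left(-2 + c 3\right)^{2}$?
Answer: $1188 - 648 \sqrt{2} \approx 271.59$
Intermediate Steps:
$h{\left(c \right)} = \left(-2 + 3 c\right)^{2}$
$\left(6 + 48\right) h{\left(\sqrt{-3 + 5} \right)} = \left(6 + 48\right) \left(-2 + 3 \sqrt{-3 + 5}\right)^{2} = 54 \left(-2 + 3 \sqrt{2}\right)^{2}$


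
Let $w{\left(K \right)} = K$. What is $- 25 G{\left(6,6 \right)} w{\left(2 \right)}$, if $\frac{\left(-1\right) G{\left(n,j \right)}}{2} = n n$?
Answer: $3600$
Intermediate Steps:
$G{\left(n,j \right)} = - 2 n^{2}$ ($G{\left(n,j \right)} = - 2 n n = - 2 n^{2}$)
$- 25 G{\left(6,6 \right)} w{\left(2 \right)} = - 25 \left(- 2 \cdot 6^{2}\right) 2 = - 25 \left(\left(-2\right) 36\right) 2 = \left(-25\right) \left(-72\right) 2 = 1800 \cdot 2 = 3600$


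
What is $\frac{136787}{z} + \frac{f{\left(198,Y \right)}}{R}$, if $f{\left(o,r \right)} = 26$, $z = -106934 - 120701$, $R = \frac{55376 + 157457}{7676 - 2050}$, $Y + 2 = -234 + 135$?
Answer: $\frac{4184749689}{48448239955} \approx 0.086376$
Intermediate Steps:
$Y = -101$ ($Y = -2 + \left(-234 + 135\right) = -2 - 99 = -101$)
$R = \frac{212833}{5626} \approx 37.83$
$z = -227635$ ($z = -106934 - 120701 = -227635$)
$\frac{136787}{z} + \frac{f{\left(198,Y \right)}}{R} = \frac{136787}{-227635} + \frac{26}{\frac{212833}{5626}} = 136787 \left(- \frac{1}{227635}\right) + 26 \cdot \frac{5626}{212833} = - \frac{136787}{227635} + \frac{146276}{212833} = \frac{4184749689}{48448239955}$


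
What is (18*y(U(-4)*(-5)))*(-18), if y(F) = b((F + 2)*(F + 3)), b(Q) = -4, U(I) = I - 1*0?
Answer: 1296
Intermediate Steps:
U(I) = I (U(I) = I + 0 = I)
y(F) = -4
(18*y(U(-4)*(-5)))*(-18) = (18*(-4))*(-18) = -72*(-18) = 1296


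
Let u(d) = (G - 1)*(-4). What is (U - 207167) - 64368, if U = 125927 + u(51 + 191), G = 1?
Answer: -145608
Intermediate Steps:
u(d) = 0 (u(d) = (1 - 1)*(-4) = 0*(-4) = 0)
U = 125927 (U = 125927 + 0 = 125927)
(U - 207167) - 64368 = (125927 - 207167) - 64368 = -81240 - 64368 = -145608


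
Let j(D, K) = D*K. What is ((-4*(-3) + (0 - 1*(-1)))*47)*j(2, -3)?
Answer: -3666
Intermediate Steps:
((-4*(-3) + (0 - 1*(-1)))*47)*j(2, -3) = ((-4*(-3) + (0 - 1*(-1)))*47)*(2*(-3)) = ((12 + (0 + 1))*47)*(-6) = ((12 + 1)*47)*(-6) = (13*47)*(-6) = 611*(-6) = -3666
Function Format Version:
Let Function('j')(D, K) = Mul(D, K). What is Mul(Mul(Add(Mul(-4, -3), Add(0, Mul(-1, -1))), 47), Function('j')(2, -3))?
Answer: -3666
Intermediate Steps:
Mul(Mul(Add(Mul(-4, -3), Add(0, Mul(-1, -1))), 47), Function('j')(2, -3)) = Mul(Mul(Add(Mul(-4, -3), Add(0, Mul(-1, -1))), 47), Mul(2, -3)) = Mul(Mul(Add(12, Add(0, 1)), 47), -6) = Mul(Mul(Add(12, 1), 47), -6) = Mul(Mul(13, 47), -6) = Mul(611, -6) = -3666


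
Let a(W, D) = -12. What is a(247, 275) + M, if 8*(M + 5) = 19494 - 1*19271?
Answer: 87/8 ≈ 10.875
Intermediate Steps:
M = 183/8 (M = -5 + (19494 - 1*19271)/8 = -5 + (19494 - 19271)/8 = -5 + (1/8)*223 = -5 + 223/8 = 183/8 ≈ 22.875)
a(247, 275) + M = -12 + 183/8 = 87/8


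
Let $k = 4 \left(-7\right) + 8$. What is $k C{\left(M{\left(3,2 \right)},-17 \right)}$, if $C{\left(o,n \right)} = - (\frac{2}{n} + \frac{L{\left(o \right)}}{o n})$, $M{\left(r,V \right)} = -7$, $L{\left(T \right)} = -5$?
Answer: $- \frac{380}{119} \approx -3.1933$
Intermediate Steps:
$C{\left(o,n \right)} = - \frac{2}{n} + \frac{5}{n o}$ ($C{\left(o,n \right)} = - (\frac{2}{n} - \frac{5}{o n}) = - (\frac{2}{n} - \frac{5}{n o}) = - \frac{2}{n} + \frac{5}{n o}$)
$k = -20$ ($k = -28 + 8 = -20$)
$k C{\left(M{\left(3,2 \right)},-17 \right)} = - 20 \frac{5 - -14}{\left(-17\right) \left(-7\right)} = - 20 \left(\left(- \frac{1}{17}\right) \left(- \frac{1}{7}\right) \left(5 + 14\right)\right) = - 20 \left(\left(- \frac{1}{17}\right) \left(- \frac{1}{7}\right) 19\right) = \left(-20\right) \frac{19}{119} = - \frac{380}{119}$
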